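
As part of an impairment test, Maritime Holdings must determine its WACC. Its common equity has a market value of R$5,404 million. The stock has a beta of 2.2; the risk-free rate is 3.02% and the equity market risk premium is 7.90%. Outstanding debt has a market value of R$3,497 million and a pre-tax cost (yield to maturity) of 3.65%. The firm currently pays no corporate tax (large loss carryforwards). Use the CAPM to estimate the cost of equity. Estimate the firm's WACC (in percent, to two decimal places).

13.82%

Cost of equity via CAPM: Re = 3.02% + 2.2 × 7.9% = 20.4000%.
Total capital V = 5404 + 3497 = 8901.
Equity: weight = 5404/8901 = 0.6071; cost = 20.4%.
Debt: weight = 3497/8901 = 0.3929; after-tax cost = 3.65% × (1 − 0%) = 3.6500%.
WACC = 0.6071 × 20.4000% + 0.3929 × 3.6500% = 13.8193%.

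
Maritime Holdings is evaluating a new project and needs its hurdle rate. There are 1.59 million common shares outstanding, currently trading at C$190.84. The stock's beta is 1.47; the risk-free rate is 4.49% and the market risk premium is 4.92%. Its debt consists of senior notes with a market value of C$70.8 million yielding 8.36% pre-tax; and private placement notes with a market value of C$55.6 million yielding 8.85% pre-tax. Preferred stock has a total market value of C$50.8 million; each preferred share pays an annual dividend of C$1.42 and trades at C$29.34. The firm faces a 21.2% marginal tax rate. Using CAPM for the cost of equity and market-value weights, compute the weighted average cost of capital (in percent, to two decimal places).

9.69%

Cost of equity via CAPM: Re = 4.49% + 1.47 × 4.92% = 11.7224%.
Cost of preferred: Rp = 1.42 / 29.34 = 4.8398%.
Market value of equity E = 190.84 × 1.59m = 303.4356m.
Total capital V = 303.4356 + 50.8 + 70.8 + 55.6 = 480.6356.
Equity: weight = 303.4356/480.6356 = 0.6313; cost = 11.7224%.
Preferred: weight = 50.8/480.6356 = 0.1057; cost = 4.8398%.
Senior notes: weight = 70.8/480.6356 = 0.1473; after-tax cost = 8.36% × (1 − 21.2%) = 6.5877%.
Private placement notes: weight = 55.6/480.6356 = 0.1157; after-tax cost = 8.85% × (1 − 21.2%) = 6.9738%.
WACC = 0.6313 × 11.7224% + 0.1057 × 4.8398% + 0.1473 × 6.5877% + 0.1157 × 6.9738% = 9.6893%.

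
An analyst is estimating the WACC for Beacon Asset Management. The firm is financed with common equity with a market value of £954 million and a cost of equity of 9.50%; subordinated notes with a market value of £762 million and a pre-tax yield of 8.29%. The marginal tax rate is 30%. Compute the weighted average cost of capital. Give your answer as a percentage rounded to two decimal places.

Total capital V = 954 + 762 = 1716.
Equity: weight = 954/1716 = 0.5559; cost = 9.5%.
Subordinated notes: weight = 762/1716 = 0.4441; after-tax cost = 8.29% × (1 − 30%) = 5.8030%.
WACC = 0.5559 × 9.5000% + 0.4441 × 5.8030% = 7.8583%.

7.86%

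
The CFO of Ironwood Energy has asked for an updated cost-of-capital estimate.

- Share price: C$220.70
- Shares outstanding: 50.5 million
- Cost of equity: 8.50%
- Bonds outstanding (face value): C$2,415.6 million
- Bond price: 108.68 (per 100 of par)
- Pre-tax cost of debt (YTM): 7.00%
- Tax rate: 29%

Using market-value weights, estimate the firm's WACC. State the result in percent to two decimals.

7.83%

Market value of equity E = 220.7 × 50.5m = 11145.35m. Market value of debt D = 2415.6m × 108.68/100 = 2625.27408m.
Total capital V = 11145.35 + 2625.27408 = 13770.62408.
Equity: weight = 11145.35/13770.62408 = 0.8094; cost = 8.5%.
Bonds outstanding: weight = 2625.27408/13770.62408 = 0.1906; after-tax cost = 7% × (1 − 29%) = 4.9700%.
WACC = 0.8094 × 8.5000% + 0.1906 × 4.9700% = 7.8270%.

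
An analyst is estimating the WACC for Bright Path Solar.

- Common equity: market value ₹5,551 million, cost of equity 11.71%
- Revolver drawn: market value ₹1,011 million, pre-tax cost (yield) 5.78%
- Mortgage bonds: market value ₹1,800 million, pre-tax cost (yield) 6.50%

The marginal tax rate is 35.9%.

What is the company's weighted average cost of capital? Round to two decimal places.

Total capital V = 5551 + 1011 + 1800 = 8362.
Equity: weight = 5551/8362 = 0.6638; cost = 11.71%.
Revolver drawn: weight = 1011/8362 = 0.1209; after-tax cost = 5.78% × (1 − 35.9%) = 3.7050%.
Mortgage bonds: weight = 1800/8362 = 0.2153; after-tax cost = 6.5% × (1 − 35.9%) = 4.1665%.
WACC = 0.6638 × 11.7100% + 0.1209 × 3.7050% + 0.2153 × 4.1665% = 9.1184%.

9.12%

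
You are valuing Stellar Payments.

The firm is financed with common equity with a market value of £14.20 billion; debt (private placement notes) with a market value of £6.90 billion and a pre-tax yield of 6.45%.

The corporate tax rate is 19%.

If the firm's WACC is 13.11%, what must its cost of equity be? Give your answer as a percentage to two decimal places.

Total capital V = 14.2 + 6.9 = 21.1.
Equity weight = 14.2/21.1 = 0.6730.
Private placement notes weight = 6.9/21.1 = 0.3270.
Debt contribution = 0.3270 × 6.45% × (1 − 19%) = 1.7085%.
Required equity contribution = 13.11% − 1.7085% = 11.4015%.
Re = 11.4015% / 0.6730 = 16.9417%.

16.94%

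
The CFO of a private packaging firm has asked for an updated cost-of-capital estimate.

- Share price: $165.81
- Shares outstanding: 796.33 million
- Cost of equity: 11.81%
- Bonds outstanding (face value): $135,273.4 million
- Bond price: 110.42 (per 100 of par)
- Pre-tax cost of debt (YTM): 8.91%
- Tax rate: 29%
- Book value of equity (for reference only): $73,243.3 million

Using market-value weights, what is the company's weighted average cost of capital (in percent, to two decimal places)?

8.90%

Market value of equity E = 165.81 × 796.33m = 132039.4773m. Market value of debt D = 135273.4m × 110.42/100 = 149368.88828m.
Total capital V = 132039.4773 + 149368.88828 = 281408.36558.
Equity: weight = 132039.4773/281408.36558 = 0.4692; cost = 11.81%.
Bonds outstanding: weight = 149368.88828/281408.36558 = 0.5308; after-tax cost = 8.91% × (1 − 29%) = 6.3261%.
WACC = 0.4692 × 11.8100% + 0.5308 × 6.3261% = 8.8992%.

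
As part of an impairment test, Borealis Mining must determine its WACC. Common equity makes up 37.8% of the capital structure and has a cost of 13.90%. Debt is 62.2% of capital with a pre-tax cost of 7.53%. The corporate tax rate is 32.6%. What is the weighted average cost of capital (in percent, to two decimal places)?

8.41%

After-tax cost of debt = 7.53% × (1 − 32.6%) = 5.0752%.
WACC = 0.378 × 13.9000% + 0.622 × 5.0752% = 8.4110%.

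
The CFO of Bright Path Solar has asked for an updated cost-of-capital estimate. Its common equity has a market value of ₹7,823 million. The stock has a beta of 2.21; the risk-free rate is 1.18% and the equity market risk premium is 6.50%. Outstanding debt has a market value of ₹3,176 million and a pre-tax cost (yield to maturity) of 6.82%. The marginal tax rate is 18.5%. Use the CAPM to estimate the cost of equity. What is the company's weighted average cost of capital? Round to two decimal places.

Cost of equity via CAPM: Re = 1.18% + 2.21 × 6.5% = 15.5450%.
Total capital V = 7823 + 3176 = 10999.
Equity: weight = 7823/10999 = 0.7112; cost = 15.545%.
Debt: weight = 3176/10999 = 0.2888; after-tax cost = 6.82% × (1 − 18.5%) = 5.5583%.
WACC = 0.7112 × 15.5450% + 0.2888 × 5.5583% = 12.6613%.

12.66%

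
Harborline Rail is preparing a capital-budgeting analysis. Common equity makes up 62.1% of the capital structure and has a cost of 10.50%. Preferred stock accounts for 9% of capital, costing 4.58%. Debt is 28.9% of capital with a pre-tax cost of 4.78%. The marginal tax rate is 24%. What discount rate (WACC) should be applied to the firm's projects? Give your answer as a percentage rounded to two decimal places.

7.98%

After-tax cost of debt = 4.78% × (1 − 24%) = 3.6328%.
WACC = 0.621 × 10.5000% + 0.090 × 4.5800% + 0.289 × 3.6328% = 7.9826%.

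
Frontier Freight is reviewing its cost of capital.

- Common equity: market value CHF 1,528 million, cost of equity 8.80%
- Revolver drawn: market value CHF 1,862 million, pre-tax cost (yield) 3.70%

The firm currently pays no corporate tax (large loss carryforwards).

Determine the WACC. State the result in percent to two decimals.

Total capital V = 1528 + 1862 = 3390.
Equity: weight = 1528/3390 = 0.4507; cost = 8.8%.
Revolver drawn: weight = 1862/3390 = 0.5493; after-tax cost = 3.7% × (1 − 0%) = 3.7000%.
WACC = 0.4507 × 8.8000% + 0.5493 × 3.7000% = 5.9988%.

6.00%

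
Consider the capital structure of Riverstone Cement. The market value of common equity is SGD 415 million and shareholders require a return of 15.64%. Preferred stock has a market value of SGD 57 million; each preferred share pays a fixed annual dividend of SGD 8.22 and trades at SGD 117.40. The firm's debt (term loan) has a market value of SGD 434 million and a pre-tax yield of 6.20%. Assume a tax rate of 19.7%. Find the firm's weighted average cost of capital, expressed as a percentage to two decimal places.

Cost of preferred: Rp = 8.22 / 117.4 = 7.0017%.
Total capital V = 415 + 57 + 434 = 906.
Equity: weight = 415/906 = 0.4581; cost = 15.64%.
Preferred: weight = 57/906 = 0.0629; cost = 7.0017%.
Term loan: weight = 434/906 = 0.4790; after-tax cost = 6.2% × (1 − 19.7%) = 4.9786%.
WACC = 0.4581 × 15.6400% + 0.0629 × 7.0017% + 0.4790 × 4.9786% = 9.9894%.

9.99%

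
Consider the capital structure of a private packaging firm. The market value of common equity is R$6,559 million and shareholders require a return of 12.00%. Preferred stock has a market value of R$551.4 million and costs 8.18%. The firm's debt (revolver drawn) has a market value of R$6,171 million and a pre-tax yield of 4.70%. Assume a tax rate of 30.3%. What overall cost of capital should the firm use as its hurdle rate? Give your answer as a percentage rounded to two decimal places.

7.79%

Total capital V = 6559 + 551.4 + 6171 = 13281.4.
Equity: weight = 6559/13281.4 = 0.4938; cost = 12%.
Preferred: weight = 551.4/13281.4 = 0.0415; cost = 8.18%.
Revolver drawn: weight = 6171/13281.4 = 0.4646; after-tax cost = 4.7% × (1 − 30.3%) = 3.2759%.
WACC = 0.4938 × 12.0000% + 0.0415 × 8.1800% + 0.4646 × 3.2759% = 7.7879%.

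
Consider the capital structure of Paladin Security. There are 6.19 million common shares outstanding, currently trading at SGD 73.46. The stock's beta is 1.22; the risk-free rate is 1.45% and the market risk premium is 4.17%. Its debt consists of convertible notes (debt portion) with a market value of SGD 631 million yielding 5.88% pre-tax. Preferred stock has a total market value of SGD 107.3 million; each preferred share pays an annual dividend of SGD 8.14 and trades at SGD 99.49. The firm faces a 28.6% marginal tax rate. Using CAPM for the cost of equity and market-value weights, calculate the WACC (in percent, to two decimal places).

Cost of equity via CAPM: Re = 1.45% + 1.22 × 4.17% = 6.5374%.
Cost of preferred: Rp = 8.14 / 99.49 = 8.1817%.
Market value of equity E = 73.46 × 6.19m = 454.7174m.
Total capital V = 454.7174 + 107.3 + 631 = 1193.0174.
Equity: weight = 454.7174/1193.0174 = 0.3811; cost = 6.5374%.
Preferred: weight = 107.3/1193.0174 = 0.0899; cost = 8.1817%.
Convertible notes (debt portion): weight = 631/1193.0174 = 0.5289; after-tax cost = 5.88% × (1 − 28.6%) = 4.1983%.
WACC = 0.3811 × 6.5374% + 0.0899 × 8.1817% + 0.5289 × 4.1983% = 5.4481%.

5.45%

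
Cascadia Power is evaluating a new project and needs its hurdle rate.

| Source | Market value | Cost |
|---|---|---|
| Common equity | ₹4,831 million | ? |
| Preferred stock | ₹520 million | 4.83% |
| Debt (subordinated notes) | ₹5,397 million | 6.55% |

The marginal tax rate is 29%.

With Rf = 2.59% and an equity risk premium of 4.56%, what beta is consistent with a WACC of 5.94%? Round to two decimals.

1.08

Total capital V = 4831 + 520 + 5397 = 10748.
Equity weight = 4831/10748 = 0.4495.
Preferred weight = 520/10748 = 0.0484.
Subordinated notes weight = 5397/10748 = 0.5021.
Debt contribution = 0.5021 × 6.55% × (1 − 29%) = 2.3352%.
Preferred contribution = 0.0484 × 4.83% = 0.2337%.
Required equity contribution = 5.94% − 2.5689% = 3.3711%  ⇒  Re = 7.5001%.
CAPM: 7.5001% = 2.59% + β × 4.56%  ⇒  β = 1.0768.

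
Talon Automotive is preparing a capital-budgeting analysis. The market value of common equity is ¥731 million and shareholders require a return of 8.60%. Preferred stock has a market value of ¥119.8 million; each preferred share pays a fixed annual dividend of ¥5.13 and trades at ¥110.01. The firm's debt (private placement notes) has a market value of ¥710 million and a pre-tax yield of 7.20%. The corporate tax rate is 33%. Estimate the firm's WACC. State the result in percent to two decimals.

6.58%

Cost of preferred: Rp = 5.13 / 110.01 = 4.6632%.
Total capital V = 731 + 119.8 + 710 = 1560.8.
Equity: weight = 731/1560.8 = 0.4683; cost = 8.6%.
Preferred: weight = 119.8/1560.8 = 0.0768; cost = 4.6632%.
Private placement notes: weight = 710/1560.8 = 0.4549; after-tax cost = 7.2% × (1 − 33%) = 4.8240%.
WACC = 0.4683 × 8.6000% + 0.0768 × 4.6632% + 0.4549 × 4.8240% = 6.5801%.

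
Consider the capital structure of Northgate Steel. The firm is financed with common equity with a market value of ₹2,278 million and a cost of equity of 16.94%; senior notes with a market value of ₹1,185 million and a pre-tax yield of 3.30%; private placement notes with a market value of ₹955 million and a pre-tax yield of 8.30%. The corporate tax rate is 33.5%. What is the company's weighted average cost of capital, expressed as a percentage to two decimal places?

10.52%

Total capital V = 2278 + 1185 + 955 = 4418.
Equity: weight = 2278/4418 = 0.5156; cost = 16.94%.
Senior notes: weight = 1185/4418 = 0.2682; after-tax cost = 3.3% × (1 − 33.5%) = 2.1945%.
Private placement notes: weight = 955/4418 = 0.2162; after-tax cost = 8.3% × (1 − 33.5%) = 5.5195%.
WACC = 0.5156 × 16.9400% + 0.2682 × 2.1945% + 0.2162 × 5.5195% = 10.5163%.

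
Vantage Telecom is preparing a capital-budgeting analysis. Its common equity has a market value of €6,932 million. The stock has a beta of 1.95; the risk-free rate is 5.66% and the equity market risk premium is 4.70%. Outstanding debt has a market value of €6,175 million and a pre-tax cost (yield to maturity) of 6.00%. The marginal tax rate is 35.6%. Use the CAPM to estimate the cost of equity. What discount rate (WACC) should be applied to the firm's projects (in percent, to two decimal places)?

9.66%

Cost of equity via CAPM: Re = 5.66% + 1.95 × 4.7% = 14.8250%.
Total capital V = 6932 + 6175 = 13107.
Equity: weight = 6932/13107 = 0.5289; cost = 14.825%.
Debt: weight = 6175/13107 = 0.4711; after-tax cost = 6% × (1 − 35.6%) = 3.8640%.
WACC = 0.5289 × 14.8250% + 0.4711 × 3.8640% = 9.6610%.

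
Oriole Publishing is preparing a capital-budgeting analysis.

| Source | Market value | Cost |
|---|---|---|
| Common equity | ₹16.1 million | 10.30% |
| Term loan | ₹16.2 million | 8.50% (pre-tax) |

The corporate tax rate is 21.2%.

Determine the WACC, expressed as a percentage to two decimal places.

Total capital V = 16.1 + 16.2 = 32.3.
Equity: weight = 16.1/32.3 = 0.4985; cost = 10.3%.
Term loan: weight = 16.2/32.3 = 0.5015; after-tax cost = 8.5% × (1 − 21.2%) = 6.6980%.
WACC = 0.4985 × 10.3000% + 0.5015 × 6.6980% = 8.4934%.

8.49%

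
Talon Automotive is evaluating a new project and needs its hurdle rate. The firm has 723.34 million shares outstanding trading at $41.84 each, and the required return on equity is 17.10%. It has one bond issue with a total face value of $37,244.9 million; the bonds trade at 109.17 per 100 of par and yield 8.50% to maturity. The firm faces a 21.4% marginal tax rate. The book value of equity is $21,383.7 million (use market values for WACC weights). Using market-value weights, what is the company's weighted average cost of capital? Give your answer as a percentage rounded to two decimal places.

Market value of equity E = 41.84 × 723.34m = 30264.5456m. Market value of debt D = 37244.9m × 109.17/100 = 40660.25733m.
Total capital V = 30264.5456 + 40660.25733 = 70924.80293.
Equity: weight = 30264.5456/70924.80293 = 0.4267; cost = 17.1%.
Bonds outstanding: weight = 40660.25733/70924.80293 = 0.5733; after-tax cost = 8.5% × (1 − 21.4%) = 6.6810%.
WACC = 0.4267 × 17.1000% + 0.5733 × 6.6810% = 11.1269%.

11.13%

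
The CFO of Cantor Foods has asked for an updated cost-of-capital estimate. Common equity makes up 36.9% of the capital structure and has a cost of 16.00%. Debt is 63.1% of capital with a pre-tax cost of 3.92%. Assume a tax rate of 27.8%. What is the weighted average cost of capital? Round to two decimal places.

7.69%

After-tax cost of debt = 3.92% × (1 − 27.8%) = 2.8302%.
WACC = 0.369 × 16.0000% + 0.631 × 2.8302% = 7.6899%.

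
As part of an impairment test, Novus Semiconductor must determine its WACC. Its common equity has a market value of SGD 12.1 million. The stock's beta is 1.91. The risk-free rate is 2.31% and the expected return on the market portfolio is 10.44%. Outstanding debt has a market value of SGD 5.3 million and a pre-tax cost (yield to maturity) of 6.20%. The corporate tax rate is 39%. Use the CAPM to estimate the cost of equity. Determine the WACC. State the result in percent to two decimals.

13.56%

Market risk premium = 10.44% − 2.31% = 8.13%.
Cost of equity via CAPM: Re = 2.31% + 1.91 × 8.13% = 17.8383%.
Total capital V = 12.1 + 5.3 = 17.4.
Equity: weight = 12.1/17.4 = 0.6954; cost = 17.8383%.
Debt: weight = 5.3/17.4 = 0.3046; after-tax cost = 6.2% × (1 − 39%) = 3.7820%.
WACC = 0.6954 × 17.8383% + 0.3046 × 3.7820% = 13.5568%.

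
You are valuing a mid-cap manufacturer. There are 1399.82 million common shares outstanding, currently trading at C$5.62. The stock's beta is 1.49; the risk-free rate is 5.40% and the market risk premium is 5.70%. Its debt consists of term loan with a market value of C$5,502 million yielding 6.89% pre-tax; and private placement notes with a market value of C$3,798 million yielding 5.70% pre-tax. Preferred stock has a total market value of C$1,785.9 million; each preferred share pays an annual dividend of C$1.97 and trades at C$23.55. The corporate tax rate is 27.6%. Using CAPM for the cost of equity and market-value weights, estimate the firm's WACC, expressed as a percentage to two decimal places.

8.83%

Cost of equity via CAPM: Re = 5.4% + 1.49 × 5.7% = 13.8930%.
Cost of preferred: Rp = 1.97 / 23.55 = 8.3652%.
Market value of equity E = 5.62 × 1399.82m = 7866.9884m.
Total capital V = 7866.9884 + 1785.9 + 5502 + 3798 = 18952.8884.
Equity: weight = 7866.9884/18952.8884 = 0.4151; cost = 13.893%.
Preferred: weight = 1785.9/18952.8884 = 0.0942; cost = 8.3652%.
Term loan: weight = 5502/18952.8884 = 0.2903; after-tax cost = 6.89% × (1 − 27.6%) = 4.9884%.
Private placement notes: weight = 3798/18952.8884 = 0.2004; after-tax cost = 5.7% × (1 − 27.6%) = 4.1268%.
WACC = 0.4151 × 13.8930% + 0.0942 × 8.3652% + 0.2903 × 4.9884% + 0.2004 × 4.1268% = 8.8301%.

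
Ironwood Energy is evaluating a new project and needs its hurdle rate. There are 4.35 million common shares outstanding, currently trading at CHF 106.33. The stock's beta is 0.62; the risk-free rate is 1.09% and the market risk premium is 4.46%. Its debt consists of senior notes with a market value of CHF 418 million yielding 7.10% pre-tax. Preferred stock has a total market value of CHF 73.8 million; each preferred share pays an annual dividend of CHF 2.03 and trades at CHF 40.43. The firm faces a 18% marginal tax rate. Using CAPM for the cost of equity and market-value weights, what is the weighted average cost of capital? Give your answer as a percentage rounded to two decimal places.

4.81%

Cost of equity via CAPM: Re = 1.09% + 0.62 × 4.46% = 3.8552%.
Cost of preferred: Rp = 2.03 / 40.43 = 5.0210%.
Market value of equity E = 106.33 × 4.35m = 462.5355m.
Total capital V = 462.5355 + 73.8 + 418 = 954.3355.
Equity: weight = 462.5355/954.3355 = 0.4847; cost = 3.8552%.
Preferred: weight = 73.8/954.3355 = 0.0773; cost = 5.021%.
Senior notes: weight = 418/954.3355 = 0.4380; after-tax cost = 7.1% × (1 − 18%) = 5.8220%.
WACC = 0.4847 × 3.8552% + 0.0773 × 5.0210% + 0.4380 × 5.8220% = 4.8068%.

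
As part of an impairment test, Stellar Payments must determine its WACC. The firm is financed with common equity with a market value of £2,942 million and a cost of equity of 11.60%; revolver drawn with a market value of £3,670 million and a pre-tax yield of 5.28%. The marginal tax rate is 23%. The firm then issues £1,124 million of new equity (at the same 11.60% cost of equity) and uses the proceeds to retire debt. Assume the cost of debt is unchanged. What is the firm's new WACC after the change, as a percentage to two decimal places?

After the change:
Total capital V = 4066 + 2546 = 6612.
Equity: weight = 4066/6612 = 0.6149; cost = 11.6%.
Revolver drawn: weight = 2546/6612 = 0.3851; after-tax cost = 5.28% × (1 − 23%) = 4.0656%.
WACC = 0.6149 × 11.6000% + 0.3851 × 4.0656% = 8.6988%.

8.70%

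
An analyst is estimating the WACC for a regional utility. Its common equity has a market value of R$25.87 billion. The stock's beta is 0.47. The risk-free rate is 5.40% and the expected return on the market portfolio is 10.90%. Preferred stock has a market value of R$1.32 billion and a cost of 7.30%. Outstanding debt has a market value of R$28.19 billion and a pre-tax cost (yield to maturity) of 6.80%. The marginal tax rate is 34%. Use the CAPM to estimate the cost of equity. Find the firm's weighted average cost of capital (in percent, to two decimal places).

6.19%

Market risk premium = 10.9% − 5.4% = 5.5%.
Cost of equity via CAPM: Re = 5.4% + 0.47 × 5.5% = 7.9850%.
Total capital V = 25.87 + 1.32 + 28.19 = 55.38.
Equity: weight = 25.87/55.38 = 0.4671; cost = 7.985%.
Preferred: weight = 1.32/55.38 = 0.0238; cost = 7.3%.
Debt: weight = 28.19/55.38 = 0.5090; after-tax cost = 6.8% × (1 − 34%) = 4.4880%.
WACC = 0.4671 × 7.9850% + 0.0238 × 7.3000% + 0.5090 × 4.4880% = 6.1886%.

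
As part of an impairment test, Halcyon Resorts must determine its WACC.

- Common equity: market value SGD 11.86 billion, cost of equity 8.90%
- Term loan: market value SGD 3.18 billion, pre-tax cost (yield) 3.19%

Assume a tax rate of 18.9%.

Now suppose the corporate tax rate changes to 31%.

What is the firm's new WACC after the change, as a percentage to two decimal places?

After the change:
Total capital V = 11.86 + 3.18 = 15.04.
Equity: weight = 11.86/15.04 = 0.7886; cost = 8.9%.
Term loan: weight = 3.18/15.04 = 0.2114; after-tax cost = 3.19% × (1 − 31%) = 2.2011%.
WACC = 0.7886 × 8.9000% + 0.2114 × 2.2011% = 7.4836%.

7.48%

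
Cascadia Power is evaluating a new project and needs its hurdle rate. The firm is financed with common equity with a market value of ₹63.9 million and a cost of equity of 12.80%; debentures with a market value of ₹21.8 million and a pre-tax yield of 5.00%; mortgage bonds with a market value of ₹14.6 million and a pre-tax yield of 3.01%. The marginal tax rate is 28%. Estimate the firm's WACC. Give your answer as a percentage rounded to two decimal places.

Total capital V = 63.9 + 21.8 + 14.6 = 100.3.
Equity: weight = 63.9/100.3 = 0.6371; cost = 12.8%.
Debentures: weight = 21.8/100.3 = 0.2173; after-tax cost = 5% × (1 − 28%) = 3.6000%.
Mortgage bonds: weight = 14.6/100.3 = 0.1456; after-tax cost = 3.01% × (1 − 28%) = 2.1672%.
WACC = 0.6371 × 12.8000% + 0.2173 × 3.6000% + 0.1456 × 2.1672% = 9.2527%.

9.25%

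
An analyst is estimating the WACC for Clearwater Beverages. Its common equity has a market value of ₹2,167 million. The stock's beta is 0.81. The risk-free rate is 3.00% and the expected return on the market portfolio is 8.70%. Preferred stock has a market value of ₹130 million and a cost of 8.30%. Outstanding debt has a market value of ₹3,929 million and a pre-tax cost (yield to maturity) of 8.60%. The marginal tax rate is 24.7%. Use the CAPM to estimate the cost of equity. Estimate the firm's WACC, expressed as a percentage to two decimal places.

6.91%

Market risk premium = 8.7% − 3.0% = 5.7%.
Cost of equity via CAPM: Re = 3.0% + 0.81 × 5.7% = 7.6170%.
Total capital V = 2167 + 130 + 3929 = 6226.
Equity: weight = 2167/6226 = 0.3481; cost = 7.617%.
Preferred: weight = 130/6226 = 0.0209; cost = 8.3%.
Debt: weight = 3929/6226 = 0.6311; after-tax cost = 8.6% × (1 − 24.7%) = 6.4758%.
WACC = 0.3481 × 7.6170% + 0.0209 × 8.3000% + 0.6311 × 6.4758% = 6.9111%.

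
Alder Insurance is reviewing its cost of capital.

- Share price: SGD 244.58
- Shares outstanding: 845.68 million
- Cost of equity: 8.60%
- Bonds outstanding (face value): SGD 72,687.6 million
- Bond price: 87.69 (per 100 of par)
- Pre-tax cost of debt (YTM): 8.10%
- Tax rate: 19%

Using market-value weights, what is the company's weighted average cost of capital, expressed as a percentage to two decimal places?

Market value of equity E = 244.58 × 845.68m = 206836.4144m. Market value of debt D = 72687.6m × 87.69/100 = 63739.75644m.
Total capital V = 206836.4144 + 63739.75644 = 270576.17084.
Equity: weight = 206836.4144/270576.17084 = 0.7644; cost = 8.6%.
Bonds outstanding: weight = 63739.75644/270576.17084 = 0.2356; after-tax cost = 8.1% × (1 − 19%) = 6.5610%.
WACC = 0.7644 × 8.6000% + 0.2356 × 6.5610% = 8.1197%.

8.12%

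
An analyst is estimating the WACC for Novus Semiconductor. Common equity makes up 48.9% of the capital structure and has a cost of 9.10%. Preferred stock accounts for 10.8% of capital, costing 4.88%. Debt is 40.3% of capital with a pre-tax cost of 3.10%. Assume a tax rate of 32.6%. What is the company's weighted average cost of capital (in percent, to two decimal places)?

5.82%

After-tax cost of debt = 3.1% × (1 − 32.6%) = 2.0894%.
WACC = 0.489 × 9.1000% + 0.108 × 4.8800% + 0.403 × 2.0894% = 5.8190%.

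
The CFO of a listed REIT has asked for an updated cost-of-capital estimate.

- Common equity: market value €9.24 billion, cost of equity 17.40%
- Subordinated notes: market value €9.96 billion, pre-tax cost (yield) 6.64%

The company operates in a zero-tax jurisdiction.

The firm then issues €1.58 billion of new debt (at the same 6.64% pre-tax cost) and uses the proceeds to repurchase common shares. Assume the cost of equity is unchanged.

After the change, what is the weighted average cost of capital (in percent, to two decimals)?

After the change:
Total capital V = 7.66 + 11.54 = 19.2.
Equity: weight = 7.66/19.2 = 0.3990; cost = 17.4%.
Subordinated notes: weight = 11.54/19.2 = 0.6010; after-tax cost = 6.64% × (1 − 0%) = 6.6400%.
WACC = 0.3990 × 17.4000% + 0.6010 × 6.6400% = 10.9328%.

10.93%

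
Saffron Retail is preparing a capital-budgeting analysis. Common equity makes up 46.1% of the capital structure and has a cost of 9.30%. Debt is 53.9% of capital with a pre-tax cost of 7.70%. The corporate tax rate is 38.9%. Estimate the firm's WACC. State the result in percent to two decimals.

After-tax cost of debt = 7.7% × (1 − 38.9%) = 4.7047%.
WACC = 0.461 × 9.3000% + 0.539 × 4.7047% = 6.8231%.

6.82%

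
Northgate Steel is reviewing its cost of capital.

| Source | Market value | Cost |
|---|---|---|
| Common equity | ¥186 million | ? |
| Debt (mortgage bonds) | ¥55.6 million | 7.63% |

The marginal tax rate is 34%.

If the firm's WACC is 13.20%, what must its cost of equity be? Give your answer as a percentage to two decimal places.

15.64%

Total capital V = 186 + 55.6 = 241.6.
Equity weight = 186/241.6 = 0.7699.
Mortgage bonds weight = 55.6/241.6 = 0.2301.
Debt contribution = 0.2301 × 7.63% × (1 − 34%) = 1.1589%.
Required equity contribution = 13.2% − 1.1589% = 12.0411%.
Re = 12.0411% / 0.7699 = 15.6405%.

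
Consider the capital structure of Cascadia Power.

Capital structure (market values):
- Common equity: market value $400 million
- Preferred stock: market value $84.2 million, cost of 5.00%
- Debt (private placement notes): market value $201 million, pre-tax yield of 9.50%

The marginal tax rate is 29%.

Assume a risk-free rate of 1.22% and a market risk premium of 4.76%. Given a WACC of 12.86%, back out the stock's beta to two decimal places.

Total capital V = 400 + 84.2 + 201 = 685.2.
Equity weight = 400/685.2 = 0.5838.
Preferred weight = 84.2/685.2 = 0.1229.
Private placement notes weight = 201/685.2 = 0.2933.
Debt contribution = 0.2933 × 9.5% × (1 − 29%) = 1.9786%.
Preferred contribution = 0.1229 × 5% = 0.6144%.
Required equity contribution = 12.86% − 2.5930% = 10.2670%  ⇒  Re = 17.5873%.
CAPM: 17.5873% = 1.22% + β × 4.76%  ⇒  β = 3.4385.

3.44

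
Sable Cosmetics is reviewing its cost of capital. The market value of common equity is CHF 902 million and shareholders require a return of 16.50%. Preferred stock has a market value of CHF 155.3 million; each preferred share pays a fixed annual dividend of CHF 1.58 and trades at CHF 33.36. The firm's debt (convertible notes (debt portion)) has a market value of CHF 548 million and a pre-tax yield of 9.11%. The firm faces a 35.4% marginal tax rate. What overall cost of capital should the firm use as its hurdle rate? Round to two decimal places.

Cost of preferred: Rp = 1.58 / 33.36 = 4.7362%.
Total capital V = 902 + 155.3 + 548 = 1605.3.
Equity: weight = 902/1605.3 = 0.5619; cost = 16.5%.
Preferred: weight = 155.3/1605.3 = 0.0967; cost = 4.7362%.
Convertible notes (debt portion): weight = 548/1605.3 = 0.3414; after-tax cost = 9.11% × (1 − 35.4%) = 5.8851%.
WACC = 0.5619 × 16.5000% + 0.0967 × 4.7362% + 0.3414 × 5.8851% = 11.7383%.

11.74%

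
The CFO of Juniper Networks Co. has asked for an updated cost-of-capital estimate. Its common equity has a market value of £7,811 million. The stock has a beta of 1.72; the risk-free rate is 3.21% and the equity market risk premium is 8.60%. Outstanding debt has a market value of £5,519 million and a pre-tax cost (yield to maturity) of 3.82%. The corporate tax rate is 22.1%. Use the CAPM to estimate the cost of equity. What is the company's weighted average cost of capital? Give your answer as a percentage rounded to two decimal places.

Cost of equity via CAPM: Re = 3.21% + 1.72 × 8.6% = 18.0020%.
Total capital V = 7811 + 5519 = 13330.
Equity: weight = 7811/13330 = 0.5860; cost = 18.002%.
Debt: weight = 5519/13330 = 0.4140; after-tax cost = 3.82% × (1 − 22.1%) = 2.9758%.
WACC = 0.5860 × 18.0020% + 0.4140 × 2.9758% = 11.7807%.

11.78%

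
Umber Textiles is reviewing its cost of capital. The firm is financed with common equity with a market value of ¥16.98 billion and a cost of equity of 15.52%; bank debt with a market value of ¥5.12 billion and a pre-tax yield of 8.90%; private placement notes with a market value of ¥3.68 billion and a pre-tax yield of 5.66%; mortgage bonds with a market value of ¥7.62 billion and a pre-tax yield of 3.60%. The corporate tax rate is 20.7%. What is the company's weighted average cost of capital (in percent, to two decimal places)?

Total capital V = 16.98 + 5.12 + 3.68 + 7.62 = 33.4.
Equity: weight = 16.98/33.4 = 0.5084; cost = 15.52%.
Bank debt: weight = 5.12/33.4 = 0.1533; after-tax cost = 8.9% × (1 − 20.7%) = 7.0577%.
Private placement notes: weight = 3.68/33.4 = 0.1102; after-tax cost = 5.66% × (1 − 20.7%) = 4.4884%.
Mortgage bonds: weight = 7.62/33.4 = 0.2281; after-tax cost = 3.6% × (1 − 20.7%) = 2.8548%.
WACC = 0.5084 × 15.5200% + 0.1533 × 7.0577% + 0.1102 × 4.4884% + 0.2281 × 2.8548% = 10.1178%.

10.12%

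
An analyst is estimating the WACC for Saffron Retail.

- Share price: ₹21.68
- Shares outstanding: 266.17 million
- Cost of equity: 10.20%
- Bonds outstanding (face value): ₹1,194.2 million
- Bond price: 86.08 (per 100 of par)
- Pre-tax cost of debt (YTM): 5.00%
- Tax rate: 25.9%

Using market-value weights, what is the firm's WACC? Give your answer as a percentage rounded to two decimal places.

9.22%

Market value of equity E = 21.68 × 266.17m = 5770.5656m. Market value of debt D = 1194.2m × 86.08/100 = 1027.96736m.
Total capital V = 5770.5656 + 1027.96736 = 6798.53296.
Equity: weight = 5770.5656/6798.53296 = 0.8488; cost = 10.2%.
Bonds outstanding: weight = 1027.96736/6798.53296 = 0.1512; after-tax cost = 5% × (1 − 25.9%) = 3.7050%.
WACC = 0.8488 × 10.2000% + 0.1512 × 3.7050% = 9.2179%.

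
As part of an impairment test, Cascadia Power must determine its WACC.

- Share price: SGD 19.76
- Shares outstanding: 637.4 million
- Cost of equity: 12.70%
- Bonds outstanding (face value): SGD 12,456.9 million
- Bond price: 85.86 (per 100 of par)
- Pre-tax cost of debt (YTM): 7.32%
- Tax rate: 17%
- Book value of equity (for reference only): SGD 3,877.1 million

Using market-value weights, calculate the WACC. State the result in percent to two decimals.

9.66%

Market value of equity E = 19.76 × 637.4m = 12595.024m. Market value of debt D = 12456.9m × 85.86/100 = 10695.49434m.
Total capital V = 12595.024 + 10695.49434 = 23290.51834.
Equity: weight = 12595.024/23290.51834 = 0.5408; cost = 12.7%.
Bonds outstanding: weight = 10695.49434/23290.51834 = 0.4592; after-tax cost = 7.32% × (1 − 17%) = 6.0756%.
WACC = 0.5408 × 12.7000% + 0.4592 × 6.0756% = 9.6579%.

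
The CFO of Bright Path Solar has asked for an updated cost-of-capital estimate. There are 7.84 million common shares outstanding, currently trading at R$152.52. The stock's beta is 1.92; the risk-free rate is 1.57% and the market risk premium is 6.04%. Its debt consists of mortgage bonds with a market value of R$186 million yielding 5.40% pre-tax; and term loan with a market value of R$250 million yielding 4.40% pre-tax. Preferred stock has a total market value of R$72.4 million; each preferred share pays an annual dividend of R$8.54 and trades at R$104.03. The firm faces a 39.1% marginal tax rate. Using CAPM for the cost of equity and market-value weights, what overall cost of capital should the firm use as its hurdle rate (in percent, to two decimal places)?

10.34%

Cost of equity via CAPM: Re = 1.57% + 1.92 × 6.04% = 13.1668%.
Cost of preferred: Rp = 8.54 / 104.03 = 8.2092%.
Market value of equity E = 152.52 × 7.84m = 1195.7568m.
Total capital V = 1195.7568 + 72.4 + 186 + 250 = 1704.1568.
Equity: weight = 1195.7568/1704.1568 = 0.7017; cost = 13.1668%.
Preferred: weight = 72.4/1704.1568 = 0.0425; cost = 8.2092%.
Mortgage bonds: weight = 186/1704.1568 = 0.1091; after-tax cost = 5.4% × (1 − 39.1%) = 3.2886%.
Term loan: weight = 250/1704.1568 = 0.1467; after-tax cost = 4.4% × (1 − 39.1%) = 2.6796%.
WACC = 0.7017 × 13.1668% + 0.0425 × 8.2092% + 0.1091 × 3.2886% + 0.1467 × 2.6796% = 10.3396%.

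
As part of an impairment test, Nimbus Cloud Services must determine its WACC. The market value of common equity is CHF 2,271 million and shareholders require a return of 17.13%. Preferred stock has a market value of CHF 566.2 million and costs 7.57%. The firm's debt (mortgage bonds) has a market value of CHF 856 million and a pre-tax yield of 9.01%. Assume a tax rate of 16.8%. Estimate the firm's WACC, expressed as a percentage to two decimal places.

Total capital V = 2271 + 566.2 + 856 = 3693.2.
Equity: weight = 2271/3693.2 = 0.6149; cost = 17.13%.
Preferred: weight = 566.2/3693.2 = 0.1533; cost = 7.57%.
Mortgage bonds: weight = 856/3693.2 = 0.2318; after-tax cost = 9.01% × (1 − 16.8%) = 7.4963%.
WACC = 0.6149 × 17.1300% + 0.1533 × 7.5700% + 0.2318 × 7.4963% = 13.4315%.

13.43%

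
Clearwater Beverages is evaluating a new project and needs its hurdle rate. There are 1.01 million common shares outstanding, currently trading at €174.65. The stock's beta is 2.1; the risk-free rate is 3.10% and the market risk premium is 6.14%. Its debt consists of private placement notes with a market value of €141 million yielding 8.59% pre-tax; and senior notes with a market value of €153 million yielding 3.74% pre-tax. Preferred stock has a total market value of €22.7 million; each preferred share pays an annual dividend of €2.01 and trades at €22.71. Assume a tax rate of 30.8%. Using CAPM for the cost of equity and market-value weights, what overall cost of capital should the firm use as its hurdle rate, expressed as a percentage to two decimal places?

Cost of equity via CAPM: Re = 3.1% + 2.1 × 6.14% = 15.9940%.
Cost of preferred: Rp = 2.01 / 22.71 = 8.8507%.
Market value of equity E = 174.65 × 1.01m = 176.3965m.
Total capital V = 176.3965 + 22.7 + 141 + 153 = 493.0965.
Equity: weight = 176.3965/493.0965 = 0.3577; cost = 15.994%.
Preferred: weight = 22.7/493.0965 = 0.0460; cost = 8.8507%.
Private placement notes: weight = 141/493.0965 = 0.2859; after-tax cost = 8.59% × (1 − 30.8%) = 5.9443%.
Senior notes: weight = 153/493.0965 = 0.3103; after-tax cost = 3.74% × (1 − 30.8%) = 2.5881%.
WACC = 0.3577 × 15.9940% + 0.0460 × 8.8507% + 0.2859 × 5.9443% + 0.3103 × 2.5881% = 8.6318%.

8.63%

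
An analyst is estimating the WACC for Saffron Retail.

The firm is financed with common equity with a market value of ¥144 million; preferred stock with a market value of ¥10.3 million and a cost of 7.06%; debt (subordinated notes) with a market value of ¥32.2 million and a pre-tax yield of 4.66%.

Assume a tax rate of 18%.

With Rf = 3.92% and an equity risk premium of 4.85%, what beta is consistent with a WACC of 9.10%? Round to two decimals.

Total capital V = 144 + 10.3 + 32.2 = 186.5.
Equity weight = 144/186.5 = 0.7721.
Preferred weight = 10.3/186.5 = 0.0552.
Subordinated notes weight = 32.2/186.5 = 0.1727.
Debt contribution = 0.1727 × 4.66% × (1 − 18%) = 0.6597%.
Preferred contribution = 0.0552 × 7.06% = 0.3899%.
Required equity contribution = 9.1% − 1.0497% = 8.0503%  ⇒  Re = 10.4263%.
CAPM: 10.4263% = 3.92% + β × 4.85%  ⇒  β = 1.3415.

1.34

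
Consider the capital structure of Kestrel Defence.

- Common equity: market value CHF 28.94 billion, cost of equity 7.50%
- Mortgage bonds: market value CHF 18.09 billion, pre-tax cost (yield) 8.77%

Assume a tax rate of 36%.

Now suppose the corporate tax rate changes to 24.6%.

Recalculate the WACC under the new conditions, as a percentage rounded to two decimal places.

After the change:
Total capital V = 28.94 + 18.09 = 47.03.
Equity: weight = 28.94/47.03 = 0.6154; cost = 7.5%.
Mortgage bonds: weight = 18.09/47.03 = 0.3846; after-tax cost = 8.77% × (1 − 24.6%) = 6.6126%.
WACC = 0.6154 × 7.5000% + 0.3846 × 6.6126% = 7.1587%.

7.16%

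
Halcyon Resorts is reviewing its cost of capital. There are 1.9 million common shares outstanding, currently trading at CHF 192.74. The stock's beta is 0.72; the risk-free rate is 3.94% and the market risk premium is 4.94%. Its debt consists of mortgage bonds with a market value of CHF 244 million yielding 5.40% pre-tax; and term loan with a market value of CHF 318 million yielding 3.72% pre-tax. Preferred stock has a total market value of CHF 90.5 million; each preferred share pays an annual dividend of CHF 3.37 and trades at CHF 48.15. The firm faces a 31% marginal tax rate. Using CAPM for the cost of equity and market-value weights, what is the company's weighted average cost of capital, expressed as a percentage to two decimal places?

5.01%

Cost of equity via CAPM: Re = 3.94% + 0.72 × 4.94% = 7.4968%.
Cost of preferred: Rp = 3.37 / 48.15 = 6.9990%.
Market value of equity E = 192.74 × 1.9m = 366.206m.
Total capital V = 366.206 + 90.5 + 244 + 318 = 1018.706.
Equity: weight = 366.206/1018.706 = 0.3595; cost = 7.4968%.
Preferred: weight = 90.5/1018.706 = 0.0888; cost = 6.999%.
Mortgage bonds: weight = 244/1018.706 = 0.2395; after-tax cost = 5.4% × (1 − 31%) = 3.7260%.
Term loan: weight = 318/1018.706 = 0.3122; after-tax cost = 3.72% × (1 − 31%) = 2.5668%.
WACC = 0.3595 × 7.4968% + 0.0888 × 6.9990% + 0.2395 × 3.7260% + 0.3122 × 2.5668% = 5.0104%.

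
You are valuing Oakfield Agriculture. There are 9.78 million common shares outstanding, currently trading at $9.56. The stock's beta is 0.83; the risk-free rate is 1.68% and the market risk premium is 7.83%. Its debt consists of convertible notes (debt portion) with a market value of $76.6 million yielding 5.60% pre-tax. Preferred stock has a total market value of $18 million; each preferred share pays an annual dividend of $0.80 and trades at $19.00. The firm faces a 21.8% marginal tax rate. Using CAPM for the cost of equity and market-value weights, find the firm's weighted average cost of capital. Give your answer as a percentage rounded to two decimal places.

Cost of equity via CAPM: Re = 1.68% + 0.83 × 7.83% = 8.1789%.
Cost of preferred: Rp = 0.8 / 19.0 = 4.2105%.
Market value of equity E = 9.56 × 9.78m = 93.4968m.
Total capital V = 93.4968 + 18 + 76.6 = 188.0968.
Equity: weight = 93.4968/188.0968 = 0.4971; cost = 8.1789%.
Preferred: weight = 18/188.0968 = 0.0957; cost = 4.2105%.
Convertible notes (debt portion): weight = 76.6/188.0968 = 0.4072; after-tax cost = 5.6% × (1 − 21.8%) = 4.3792%.
WACC = 0.4971 × 8.1789% + 0.0957 × 4.2105% + 0.4072 × 4.3792% = 6.2518%.

6.25%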